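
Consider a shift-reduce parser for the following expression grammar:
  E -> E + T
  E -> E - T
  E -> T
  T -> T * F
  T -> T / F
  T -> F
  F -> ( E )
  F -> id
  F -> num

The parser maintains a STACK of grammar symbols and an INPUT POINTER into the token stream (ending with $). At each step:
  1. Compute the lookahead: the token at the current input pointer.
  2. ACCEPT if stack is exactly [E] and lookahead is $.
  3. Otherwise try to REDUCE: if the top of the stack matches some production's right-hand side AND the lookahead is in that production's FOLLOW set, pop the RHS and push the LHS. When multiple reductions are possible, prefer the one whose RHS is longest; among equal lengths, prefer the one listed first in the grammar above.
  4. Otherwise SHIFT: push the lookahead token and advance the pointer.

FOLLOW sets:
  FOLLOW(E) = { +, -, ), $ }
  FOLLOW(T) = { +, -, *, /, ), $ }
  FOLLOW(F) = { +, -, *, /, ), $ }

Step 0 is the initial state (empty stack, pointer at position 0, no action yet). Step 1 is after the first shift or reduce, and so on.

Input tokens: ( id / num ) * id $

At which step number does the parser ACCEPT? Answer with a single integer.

Step 1: shift (. Stack=[(] ptr=1 lookahead=id remaining=[id / num ) * id $]
Step 2: shift id. Stack=[( id] ptr=2 lookahead=/ remaining=[/ num ) * id $]
Step 3: reduce F->id. Stack=[( F] ptr=2 lookahead=/ remaining=[/ num ) * id $]
Step 4: reduce T->F. Stack=[( T] ptr=2 lookahead=/ remaining=[/ num ) * id $]
Step 5: shift /. Stack=[( T /] ptr=3 lookahead=num remaining=[num ) * id $]
Step 6: shift num. Stack=[( T / num] ptr=4 lookahead=) remaining=[) * id $]
Step 7: reduce F->num. Stack=[( T / F] ptr=4 lookahead=) remaining=[) * id $]
Step 8: reduce T->T / F. Stack=[( T] ptr=4 lookahead=) remaining=[) * id $]
Step 9: reduce E->T. Stack=[( E] ptr=4 lookahead=) remaining=[) * id $]
Step 10: shift ). Stack=[( E )] ptr=5 lookahead=* remaining=[* id $]
Step 11: reduce F->( E ). Stack=[F] ptr=5 lookahead=* remaining=[* id $]
Step 12: reduce T->F. Stack=[T] ptr=5 lookahead=* remaining=[* id $]
Step 13: shift *. Stack=[T *] ptr=6 lookahead=id remaining=[id $]
Step 14: shift id. Stack=[T * id] ptr=7 lookahead=$ remaining=[$]
Step 15: reduce F->id. Stack=[T * F] ptr=7 lookahead=$ remaining=[$]
Step 16: reduce T->T * F. Stack=[T] ptr=7 lookahead=$ remaining=[$]
Step 17: reduce E->T. Stack=[E] ptr=7 lookahead=$ remaining=[$]
Step 18: accept. Stack=[E] ptr=7 lookahead=$ remaining=[$]

Answer: 18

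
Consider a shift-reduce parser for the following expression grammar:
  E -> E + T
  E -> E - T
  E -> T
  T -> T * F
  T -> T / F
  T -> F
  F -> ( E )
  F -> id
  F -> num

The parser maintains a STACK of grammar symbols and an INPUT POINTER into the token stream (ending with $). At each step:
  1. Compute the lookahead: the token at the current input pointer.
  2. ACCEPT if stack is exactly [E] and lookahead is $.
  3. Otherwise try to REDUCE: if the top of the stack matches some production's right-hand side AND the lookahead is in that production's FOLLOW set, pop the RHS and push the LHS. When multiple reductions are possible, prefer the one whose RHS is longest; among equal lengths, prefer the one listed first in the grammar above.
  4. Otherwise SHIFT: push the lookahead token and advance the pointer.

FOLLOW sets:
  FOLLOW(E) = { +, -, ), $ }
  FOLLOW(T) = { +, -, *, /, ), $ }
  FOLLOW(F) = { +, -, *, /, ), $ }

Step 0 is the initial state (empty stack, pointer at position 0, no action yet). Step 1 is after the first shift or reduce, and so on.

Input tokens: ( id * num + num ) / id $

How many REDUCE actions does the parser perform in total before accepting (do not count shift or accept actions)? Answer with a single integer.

Answer: 13

Derivation:
Step 1: shift (. Stack=[(] ptr=1 lookahead=id remaining=[id * num + num ) / id $]
Step 2: shift id. Stack=[( id] ptr=2 lookahead=* remaining=[* num + num ) / id $]
Step 3: reduce F->id. Stack=[( F] ptr=2 lookahead=* remaining=[* num + num ) / id $]
Step 4: reduce T->F. Stack=[( T] ptr=2 lookahead=* remaining=[* num + num ) / id $]
Step 5: shift *. Stack=[( T *] ptr=3 lookahead=num remaining=[num + num ) / id $]
Step 6: shift num. Stack=[( T * num] ptr=4 lookahead=+ remaining=[+ num ) / id $]
Step 7: reduce F->num. Stack=[( T * F] ptr=4 lookahead=+ remaining=[+ num ) / id $]
Step 8: reduce T->T * F. Stack=[( T] ptr=4 lookahead=+ remaining=[+ num ) / id $]
Step 9: reduce E->T. Stack=[( E] ptr=4 lookahead=+ remaining=[+ num ) / id $]
Step 10: shift +. Stack=[( E +] ptr=5 lookahead=num remaining=[num ) / id $]
Step 11: shift num. Stack=[( E + num] ptr=6 lookahead=) remaining=[) / id $]
Step 12: reduce F->num. Stack=[( E + F] ptr=6 lookahead=) remaining=[) / id $]
Step 13: reduce T->F. Stack=[( E + T] ptr=6 lookahead=) remaining=[) / id $]
Step 14: reduce E->E + T. Stack=[( E] ptr=6 lookahead=) remaining=[) / id $]
Step 15: shift ). Stack=[( E )] ptr=7 lookahead=/ remaining=[/ id $]
Step 16: reduce F->( E ). Stack=[F] ptr=7 lookahead=/ remaining=[/ id $]
Step 17: reduce T->F. Stack=[T] ptr=7 lookahead=/ remaining=[/ id $]
Step 18: shift /. Stack=[T /] ptr=8 lookahead=id remaining=[id $]
Step 19: shift id. Stack=[T / id] ptr=9 lookahead=$ remaining=[$]
Step 20: reduce F->id. Stack=[T / F] ptr=9 lookahead=$ remaining=[$]
Step 21: reduce T->T / F. Stack=[T] ptr=9 lookahead=$ remaining=[$]
Step 22: reduce E->T. Stack=[E] ptr=9 lookahead=$ remaining=[$]
Step 23: accept. Stack=[E] ptr=9 lookahead=$ remaining=[$]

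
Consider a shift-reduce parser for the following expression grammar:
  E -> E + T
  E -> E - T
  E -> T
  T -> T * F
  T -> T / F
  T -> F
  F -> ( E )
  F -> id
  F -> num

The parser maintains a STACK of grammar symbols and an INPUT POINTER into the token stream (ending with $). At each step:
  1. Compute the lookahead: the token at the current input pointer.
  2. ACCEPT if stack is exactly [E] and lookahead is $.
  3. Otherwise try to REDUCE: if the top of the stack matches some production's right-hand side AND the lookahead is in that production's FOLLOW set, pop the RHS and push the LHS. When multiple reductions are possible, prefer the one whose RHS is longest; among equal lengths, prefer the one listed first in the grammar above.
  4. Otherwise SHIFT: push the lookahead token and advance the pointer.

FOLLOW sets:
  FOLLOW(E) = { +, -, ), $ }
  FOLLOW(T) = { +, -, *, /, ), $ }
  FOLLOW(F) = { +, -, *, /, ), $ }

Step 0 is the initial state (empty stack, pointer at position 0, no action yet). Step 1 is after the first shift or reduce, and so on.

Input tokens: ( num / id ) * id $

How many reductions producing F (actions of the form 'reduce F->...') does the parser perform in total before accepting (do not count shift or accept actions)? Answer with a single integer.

Answer: 4

Derivation:
Step 1: shift (. Stack=[(] ptr=1 lookahead=num remaining=[num / id ) * id $]
Step 2: shift num. Stack=[( num] ptr=2 lookahead=/ remaining=[/ id ) * id $]
Step 3: reduce F->num. Stack=[( F] ptr=2 lookahead=/ remaining=[/ id ) * id $]
Step 4: reduce T->F. Stack=[( T] ptr=2 lookahead=/ remaining=[/ id ) * id $]
Step 5: shift /. Stack=[( T /] ptr=3 lookahead=id remaining=[id ) * id $]
Step 6: shift id. Stack=[( T / id] ptr=4 lookahead=) remaining=[) * id $]
Step 7: reduce F->id. Stack=[( T / F] ptr=4 lookahead=) remaining=[) * id $]
Step 8: reduce T->T / F. Stack=[( T] ptr=4 lookahead=) remaining=[) * id $]
Step 9: reduce E->T. Stack=[( E] ptr=4 lookahead=) remaining=[) * id $]
Step 10: shift ). Stack=[( E )] ptr=5 lookahead=* remaining=[* id $]
Step 11: reduce F->( E ). Stack=[F] ptr=5 lookahead=* remaining=[* id $]
Step 12: reduce T->F. Stack=[T] ptr=5 lookahead=* remaining=[* id $]
Step 13: shift *. Stack=[T *] ptr=6 lookahead=id remaining=[id $]
Step 14: shift id. Stack=[T * id] ptr=7 lookahead=$ remaining=[$]
Step 15: reduce F->id. Stack=[T * F] ptr=7 lookahead=$ remaining=[$]
Step 16: reduce T->T * F. Stack=[T] ptr=7 lookahead=$ remaining=[$]
Step 17: reduce E->T. Stack=[E] ptr=7 lookahead=$ remaining=[$]
Step 18: accept. Stack=[E] ptr=7 lookahead=$ remaining=[$]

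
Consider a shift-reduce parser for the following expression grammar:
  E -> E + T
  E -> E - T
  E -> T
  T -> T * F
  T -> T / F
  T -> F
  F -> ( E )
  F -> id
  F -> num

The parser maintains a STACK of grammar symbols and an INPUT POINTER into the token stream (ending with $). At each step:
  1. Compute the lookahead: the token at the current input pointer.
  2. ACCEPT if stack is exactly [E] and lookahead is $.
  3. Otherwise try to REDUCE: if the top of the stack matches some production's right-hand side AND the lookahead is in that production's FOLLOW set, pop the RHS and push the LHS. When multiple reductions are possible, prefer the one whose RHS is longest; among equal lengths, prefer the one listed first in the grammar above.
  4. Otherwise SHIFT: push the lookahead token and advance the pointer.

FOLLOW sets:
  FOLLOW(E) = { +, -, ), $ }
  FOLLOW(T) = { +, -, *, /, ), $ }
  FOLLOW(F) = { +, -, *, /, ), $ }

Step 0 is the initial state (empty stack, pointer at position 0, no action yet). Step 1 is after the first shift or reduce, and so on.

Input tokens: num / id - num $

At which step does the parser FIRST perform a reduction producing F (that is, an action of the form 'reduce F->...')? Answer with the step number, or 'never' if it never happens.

Answer: 2

Derivation:
Step 1: shift num. Stack=[num] ptr=1 lookahead=/ remaining=[/ id - num $]
Step 2: reduce F->num. Stack=[F] ptr=1 lookahead=/ remaining=[/ id - num $]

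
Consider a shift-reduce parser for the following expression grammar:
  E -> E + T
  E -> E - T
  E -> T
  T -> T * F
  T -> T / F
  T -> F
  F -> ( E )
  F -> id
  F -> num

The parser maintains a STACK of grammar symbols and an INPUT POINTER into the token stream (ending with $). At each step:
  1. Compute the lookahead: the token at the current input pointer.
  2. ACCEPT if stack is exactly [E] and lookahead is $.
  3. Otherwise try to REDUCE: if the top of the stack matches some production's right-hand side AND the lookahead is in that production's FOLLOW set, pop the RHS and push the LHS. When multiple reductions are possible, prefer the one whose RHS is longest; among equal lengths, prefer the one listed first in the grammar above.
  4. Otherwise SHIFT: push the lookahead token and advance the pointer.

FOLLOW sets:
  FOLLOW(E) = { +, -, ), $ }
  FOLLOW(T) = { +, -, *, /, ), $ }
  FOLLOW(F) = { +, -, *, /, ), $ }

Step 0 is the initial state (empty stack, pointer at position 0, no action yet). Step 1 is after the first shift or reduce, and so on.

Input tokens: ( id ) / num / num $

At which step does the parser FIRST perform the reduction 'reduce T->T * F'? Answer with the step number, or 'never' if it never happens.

Step 1: shift (. Stack=[(] ptr=1 lookahead=id remaining=[id ) / num / num $]
Step 2: shift id. Stack=[( id] ptr=2 lookahead=) remaining=[) / num / num $]
Step 3: reduce F->id. Stack=[( F] ptr=2 lookahead=) remaining=[) / num / num $]
Step 4: reduce T->F. Stack=[( T] ptr=2 lookahead=) remaining=[) / num / num $]
Step 5: reduce E->T. Stack=[( E] ptr=2 lookahead=) remaining=[) / num / num $]
Step 6: shift ). Stack=[( E )] ptr=3 lookahead=/ remaining=[/ num / num $]
Step 7: reduce F->( E ). Stack=[F] ptr=3 lookahead=/ remaining=[/ num / num $]
Step 8: reduce T->F. Stack=[T] ptr=3 lookahead=/ remaining=[/ num / num $]
Step 9: shift /. Stack=[T /] ptr=4 lookahead=num remaining=[num / num $]
Step 10: shift num. Stack=[T / num] ptr=5 lookahead=/ remaining=[/ num $]
Step 11: reduce F->num. Stack=[T / F] ptr=5 lookahead=/ remaining=[/ num $]
Step 12: reduce T->T / F. Stack=[T] ptr=5 lookahead=/ remaining=[/ num $]
Step 13: shift /. Stack=[T /] ptr=6 lookahead=num remaining=[num $]
Step 14: shift num. Stack=[T / num] ptr=7 lookahead=$ remaining=[$]
Step 15: reduce F->num. Stack=[T / F] ptr=7 lookahead=$ remaining=[$]
Step 16: reduce T->T / F. Stack=[T] ptr=7 lookahead=$ remaining=[$]
Step 17: reduce E->T. Stack=[E] ptr=7 lookahead=$ remaining=[$]
Step 18: accept. Stack=[E] ptr=7 lookahead=$ remaining=[$]

Answer: never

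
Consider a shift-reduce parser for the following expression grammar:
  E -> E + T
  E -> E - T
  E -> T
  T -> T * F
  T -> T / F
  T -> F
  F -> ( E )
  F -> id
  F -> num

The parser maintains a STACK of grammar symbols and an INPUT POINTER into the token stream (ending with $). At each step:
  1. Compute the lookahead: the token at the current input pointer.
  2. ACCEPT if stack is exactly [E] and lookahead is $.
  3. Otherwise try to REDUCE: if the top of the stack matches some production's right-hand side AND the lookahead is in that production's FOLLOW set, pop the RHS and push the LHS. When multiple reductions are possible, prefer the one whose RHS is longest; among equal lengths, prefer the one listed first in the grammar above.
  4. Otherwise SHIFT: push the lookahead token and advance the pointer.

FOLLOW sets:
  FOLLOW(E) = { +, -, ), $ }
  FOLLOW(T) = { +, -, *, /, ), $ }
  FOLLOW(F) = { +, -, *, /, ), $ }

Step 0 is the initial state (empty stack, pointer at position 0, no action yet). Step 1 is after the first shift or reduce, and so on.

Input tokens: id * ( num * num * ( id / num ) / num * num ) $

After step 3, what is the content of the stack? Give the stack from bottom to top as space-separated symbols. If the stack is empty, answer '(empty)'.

Answer: T

Derivation:
Step 1: shift id. Stack=[id] ptr=1 lookahead=* remaining=[* ( num * num * ( id / num ) / num * num ) $]
Step 2: reduce F->id. Stack=[F] ptr=1 lookahead=* remaining=[* ( num * num * ( id / num ) / num * num ) $]
Step 3: reduce T->F. Stack=[T] ptr=1 lookahead=* remaining=[* ( num * num * ( id / num ) / num * num ) $]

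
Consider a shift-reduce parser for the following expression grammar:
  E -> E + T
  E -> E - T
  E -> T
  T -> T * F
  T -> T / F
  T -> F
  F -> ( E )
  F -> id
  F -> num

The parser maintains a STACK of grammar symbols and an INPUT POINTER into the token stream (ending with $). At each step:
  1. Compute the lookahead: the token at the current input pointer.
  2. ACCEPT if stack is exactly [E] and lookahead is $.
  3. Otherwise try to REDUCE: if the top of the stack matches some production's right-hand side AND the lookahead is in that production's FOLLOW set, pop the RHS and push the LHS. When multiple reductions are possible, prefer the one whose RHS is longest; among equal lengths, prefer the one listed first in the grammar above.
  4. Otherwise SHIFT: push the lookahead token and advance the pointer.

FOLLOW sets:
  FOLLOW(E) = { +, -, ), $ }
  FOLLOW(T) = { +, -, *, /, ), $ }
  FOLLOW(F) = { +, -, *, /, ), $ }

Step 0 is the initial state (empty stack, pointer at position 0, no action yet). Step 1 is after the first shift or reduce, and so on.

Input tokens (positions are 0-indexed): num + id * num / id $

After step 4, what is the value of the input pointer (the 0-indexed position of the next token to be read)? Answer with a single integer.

Answer: 1

Derivation:
Step 1: shift num. Stack=[num] ptr=1 lookahead=+ remaining=[+ id * num / id $]
Step 2: reduce F->num. Stack=[F] ptr=1 lookahead=+ remaining=[+ id * num / id $]
Step 3: reduce T->F. Stack=[T] ptr=1 lookahead=+ remaining=[+ id * num / id $]
Step 4: reduce E->T. Stack=[E] ptr=1 lookahead=+ remaining=[+ id * num / id $]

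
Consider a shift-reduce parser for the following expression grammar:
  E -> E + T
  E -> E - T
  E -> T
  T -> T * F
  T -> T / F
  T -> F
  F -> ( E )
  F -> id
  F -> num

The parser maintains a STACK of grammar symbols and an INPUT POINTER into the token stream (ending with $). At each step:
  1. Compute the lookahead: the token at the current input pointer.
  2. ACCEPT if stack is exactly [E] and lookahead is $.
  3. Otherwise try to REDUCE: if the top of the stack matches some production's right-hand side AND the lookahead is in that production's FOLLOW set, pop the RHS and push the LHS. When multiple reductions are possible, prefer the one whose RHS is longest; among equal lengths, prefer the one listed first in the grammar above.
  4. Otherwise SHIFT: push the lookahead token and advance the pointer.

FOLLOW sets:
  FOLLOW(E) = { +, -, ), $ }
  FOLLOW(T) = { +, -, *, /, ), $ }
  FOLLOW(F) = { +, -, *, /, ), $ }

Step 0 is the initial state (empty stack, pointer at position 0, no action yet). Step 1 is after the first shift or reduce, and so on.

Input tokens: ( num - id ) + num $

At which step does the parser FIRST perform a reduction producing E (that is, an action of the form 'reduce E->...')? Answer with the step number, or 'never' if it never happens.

Answer: 5

Derivation:
Step 1: shift (. Stack=[(] ptr=1 lookahead=num remaining=[num - id ) + num $]
Step 2: shift num. Stack=[( num] ptr=2 lookahead=- remaining=[- id ) + num $]
Step 3: reduce F->num. Stack=[( F] ptr=2 lookahead=- remaining=[- id ) + num $]
Step 4: reduce T->F. Stack=[( T] ptr=2 lookahead=- remaining=[- id ) + num $]
Step 5: reduce E->T. Stack=[( E] ptr=2 lookahead=- remaining=[- id ) + num $]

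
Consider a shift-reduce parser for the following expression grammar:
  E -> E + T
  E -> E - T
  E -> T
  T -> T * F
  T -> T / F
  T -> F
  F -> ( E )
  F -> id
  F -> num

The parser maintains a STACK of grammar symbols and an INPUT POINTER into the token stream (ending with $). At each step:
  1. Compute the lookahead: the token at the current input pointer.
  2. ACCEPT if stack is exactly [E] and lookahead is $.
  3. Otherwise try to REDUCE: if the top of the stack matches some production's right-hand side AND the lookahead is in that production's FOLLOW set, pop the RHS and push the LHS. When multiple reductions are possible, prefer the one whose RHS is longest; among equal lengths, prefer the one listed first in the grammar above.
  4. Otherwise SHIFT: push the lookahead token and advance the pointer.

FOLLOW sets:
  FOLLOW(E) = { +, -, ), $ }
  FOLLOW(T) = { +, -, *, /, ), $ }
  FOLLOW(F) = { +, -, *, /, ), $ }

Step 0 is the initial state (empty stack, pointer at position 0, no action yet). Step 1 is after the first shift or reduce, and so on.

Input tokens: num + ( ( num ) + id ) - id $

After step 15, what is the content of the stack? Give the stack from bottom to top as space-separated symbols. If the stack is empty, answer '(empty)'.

Step 1: shift num. Stack=[num] ptr=1 lookahead=+ remaining=[+ ( ( num ) + id ) - id $]
Step 2: reduce F->num. Stack=[F] ptr=1 lookahead=+ remaining=[+ ( ( num ) + id ) - id $]
Step 3: reduce T->F. Stack=[T] ptr=1 lookahead=+ remaining=[+ ( ( num ) + id ) - id $]
Step 4: reduce E->T. Stack=[E] ptr=1 lookahead=+ remaining=[+ ( ( num ) + id ) - id $]
Step 5: shift +. Stack=[E +] ptr=2 lookahead=( remaining=[( ( num ) + id ) - id $]
Step 6: shift (. Stack=[E + (] ptr=3 lookahead=( remaining=[( num ) + id ) - id $]
Step 7: shift (. Stack=[E + ( (] ptr=4 lookahead=num remaining=[num ) + id ) - id $]
Step 8: shift num. Stack=[E + ( ( num] ptr=5 lookahead=) remaining=[) + id ) - id $]
Step 9: reduce F->num. Stack=[E + ( ( F] ptr=5 lookahead=) remaining=[) + id ) - id $]
Step 10: reduce T->F. Stack=[E + ( ( T] ptr=5 lookahead=) remaining=[) + id ) - id $]
Step 11: reduce E->T. Stack=[E + ( ( E] ptr=5 lookahead=) remaining=[) + id ) - id $]
Step 12: shift ). Stack=[E + ( ( E )] ptr=6 lookahead=+ remaining=[+ id ) - id $]
Step 13: reduce F->( E ). Stack=[E + ( F] ptr=6 lookahead=+ remaining=[+ id ) - id $]
Step 14: reduce T->F. Stack=[E + ( T] ptr=6 lookahead=+ remaining=[+ id ) - id $]
Step 15: reduce E->T. Stack=[E + ( E] ptr=6 lookahead=+ remaining=[+ id ) - id $]

Answer: E + ( E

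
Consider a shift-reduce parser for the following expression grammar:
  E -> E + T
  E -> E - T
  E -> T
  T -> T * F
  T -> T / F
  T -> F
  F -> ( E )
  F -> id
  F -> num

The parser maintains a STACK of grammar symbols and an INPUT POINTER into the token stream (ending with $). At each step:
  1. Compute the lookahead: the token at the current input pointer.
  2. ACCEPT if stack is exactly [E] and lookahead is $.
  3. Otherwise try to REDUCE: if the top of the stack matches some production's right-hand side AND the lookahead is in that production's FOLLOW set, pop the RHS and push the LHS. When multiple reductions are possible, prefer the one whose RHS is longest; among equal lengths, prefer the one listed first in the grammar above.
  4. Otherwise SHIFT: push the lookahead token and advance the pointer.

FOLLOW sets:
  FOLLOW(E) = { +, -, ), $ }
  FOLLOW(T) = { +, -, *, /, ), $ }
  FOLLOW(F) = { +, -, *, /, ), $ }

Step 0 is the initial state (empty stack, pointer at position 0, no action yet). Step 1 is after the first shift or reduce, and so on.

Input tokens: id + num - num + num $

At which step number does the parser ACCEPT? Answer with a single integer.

Step 1: shift id. Stack=[id] ptr=1 lookahead=+ remaining=[+ num - num + num $]
Step 2: reduce F->id. Stack=[F] ptr=1 lookahead=+ remaining=[+ num - num + num $]
Step 3: reduce T->F. Stack=[T] ptr=1 lookahead=+ remaining=[+ num - num + num $]
Step 4: reduce E->T. Stack=[E] ptr=1 lookahead=+ remaining=[+ num - num + num $]
Step 5: shift +. Stack=[E +] ptr=2 lookahead=num remaining=[num - num + num $]
Step 6: shift num. Stack=[E + num] ptr=3 lookahead=- remaining=[- num + num $]
Step 7: reduce F->num. Stack=[E + F] ptr=3 lookahead=- remaining=[- num + num $]
Step 8: reduce T->F. Stack=[E + T] ptr=3 lookahead=- remaining=[- num + num $]
Step 9: reduce E->E + T. Stack=[E] ptr=3 lookahead=- remaining=[- num + num $]
Step 10: shift -. Stack=[E -] ptr=4 lookahead=num remaining=[num + num $]
Step 11: shift num. Stack=[E - num] ptr=5 lookahead=+ remaining=[+ num $]
Step 12: reduce F->num. Stack=[E - F] ptr=5 lookahead=+ remaining=[+ num $]
Step 13: reduce T->F. Stack=[E - T] ptr=5 lookahead=+ remaining=[+ num $]
Step 14: reduce E->E - T. Stack=[E] ptr=5 lookahead=+ remaining=[+ num $]
Step 15: shift +. Stack=[E +] ptr=6 lookahead=num remaining=[num $]
Step 16: shift num. Stack=[E + num] ptr=7 lookahead=$ remaining=[$]
Step 17: reduce F->num. Stack=[E + F] ptr=7 lookahead=$ remaining=[$]
Step 18: reduce T->F. Stack=[E + T] ptr=7 lookahead=$ remaining=[$]
Step 19: reduce E->E + T. Stack=[E] ptr=7 lookahead=$ remaining=[$]
Step 20: accept. Stack=[E] ptr=7 lookahead=$ remaining=[$]

Answer: 20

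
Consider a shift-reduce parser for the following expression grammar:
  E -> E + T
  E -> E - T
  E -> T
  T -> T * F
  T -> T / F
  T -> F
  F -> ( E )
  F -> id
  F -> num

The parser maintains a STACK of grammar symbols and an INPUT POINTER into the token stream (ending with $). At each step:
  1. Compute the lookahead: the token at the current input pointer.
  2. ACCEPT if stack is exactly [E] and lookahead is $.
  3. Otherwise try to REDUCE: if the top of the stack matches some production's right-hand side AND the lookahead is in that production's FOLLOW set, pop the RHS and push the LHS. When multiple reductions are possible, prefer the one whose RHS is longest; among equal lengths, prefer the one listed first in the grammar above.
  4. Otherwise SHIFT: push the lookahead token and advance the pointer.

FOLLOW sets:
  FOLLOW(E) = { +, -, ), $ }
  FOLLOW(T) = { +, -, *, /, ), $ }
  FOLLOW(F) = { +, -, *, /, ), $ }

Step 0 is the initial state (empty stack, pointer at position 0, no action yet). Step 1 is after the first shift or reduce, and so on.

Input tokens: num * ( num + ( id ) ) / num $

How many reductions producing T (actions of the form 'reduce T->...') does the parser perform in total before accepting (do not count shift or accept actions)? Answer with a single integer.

Answer: 6

Derivation:
Step 1: shift num. Stack=[num] ptr=1 lookahead=* remaining=[* ( num + ( id ) ) / num $]
Step 2: reduce F->num. Stack=[F] ptr=1 lookahead=* remaining=[* ( num + ( id ) ) / num $]
Step 3: reduce T->F. Stack=[T] ptr=1 lookahead=* remaining=[* ( num + ( id ) ) / num $]
Step 4: shift *. Stack=[T *] ptr=2 lookahead=( remaining=[( num + ( id ) ) / num $]
Step 5: shift (. Stack=[T * (] ptr=3 lookahead=num remaining=[num + ( id ) ) / num $]
Step 6: shift num. Stack=[T * ( num] ptr=4 lookahead=+ remaining=[+ ( id ) ) / num $]
Step 7: reduce F->num. Stack=[T * ( F] ptr=4 lookahead=+ remaining=[+ ( id ) ) / num $]
Step 8: reduce T->F. Stack=[T * ( T] ptr=4 lookahead=+ remaining=[+ ( id ) ) / num $]
Step 9: reduce E->T. Stack=[T * ( E] ptr=4 lookahead=+ remaining=[+ ( id ) ) / num $]
Step 10: shift +. Stack=[T * ( E +] ptr=5 lookahead=( remaining=[( id ) ) / num $]
Step 11: shift (. Stack=[T * ( E + (] ptr=6 lookahead=id remaining=[id ) ) / num $]
Step 12: shift id. Stack=[T * ( E + ( id] ptr=7 lookahead=) remaining=[) ) / num $]
Step 13: reduce F->id. Stack=[T * ( E + ( F] ptr=7 lookahead=) remaining=[) ) / num $]
Step 14: reduce T->F. Stack=[T * ( E + ( T] ptr=7 lookahead=) remaining=[) ) / num $]
Step 15: reduce E->T. Stack=[T * ( E + ( E] ptr=7 lookahead=) remaining=[) ) / num $]
Step 16: shift ). Stack=[T * ( E + ( E )] ptr=8 lookahead=) remaining=[) / num $]
Step 17: reduce F->( E ). Stack=[T * ( E + F] ptr=8 lookahead=) remaining=[) / num $]
Step 18: reduce T->F. Stack=[T * ( E + T] ptr=8 lookahead=) remaining=[) / num $]
Step 19: reduce E->E + T. Stack=[T * ( E] ptr=8 lookahead=) remaining=[) / num $]
Step 20: shift ). Stack=[T * ( E )] ptr=9 lookahead=/ remaining=[/ num $]
Step 21: reduce F->( E ). Stack=[T * F] ptr=9 lookahead=/ remaining=[/ num $]
Step 22: reduce T->T * F. Stack=[T] ptr=9 lookahead=/ remaining=[/ num $]
Step 23: shift /. Stack=[T /] ptr=10 lookahead=num remaining=[num $]
Step 24: shift num. Stack=[T / num] ptr=11 lookahead=$ remaining=[$]
Step 25: reduce F->num. Stack=[T / F] ptr=11 lookahead=$ remaining=[$]
Step 26: reduce T->T / F. Stack=[T] ptr=11 lookahead=$ remaining=[$]
Step 27: reduce E->T. Stack=[E] ptr=11 lookahead=$ remaining=[$]
Step 28: accept. Stack=[E] ptr=11 lookahead=$ remaining=[$]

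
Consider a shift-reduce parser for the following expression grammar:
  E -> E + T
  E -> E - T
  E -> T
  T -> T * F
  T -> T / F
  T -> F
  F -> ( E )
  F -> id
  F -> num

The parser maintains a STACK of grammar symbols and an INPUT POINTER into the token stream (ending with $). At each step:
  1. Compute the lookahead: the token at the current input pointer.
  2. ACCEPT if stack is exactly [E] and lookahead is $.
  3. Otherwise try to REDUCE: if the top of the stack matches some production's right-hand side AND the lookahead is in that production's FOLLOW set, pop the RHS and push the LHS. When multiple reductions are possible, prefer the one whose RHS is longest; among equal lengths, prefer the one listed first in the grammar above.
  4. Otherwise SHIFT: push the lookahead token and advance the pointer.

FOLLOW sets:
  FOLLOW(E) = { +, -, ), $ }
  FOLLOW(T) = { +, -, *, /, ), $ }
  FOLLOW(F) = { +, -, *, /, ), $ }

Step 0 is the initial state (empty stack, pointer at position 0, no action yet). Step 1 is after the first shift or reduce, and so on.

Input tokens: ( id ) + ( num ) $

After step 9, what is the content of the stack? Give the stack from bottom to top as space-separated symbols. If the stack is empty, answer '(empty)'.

Step 1: shift (. Stack=[(] ptr=1 lookahead=id remaining=[id ) + ( num ) $]
Step 2: shift id. Stack=[( id] ptr=2 lookahead=) remaining=[) + ( num ) $]
Step 3: reduce F->id. Stack=[( F] ptr=2 lookahead=) remaining=[) + ( num ) $]
Step 4: reduce T->F. Stack=[( T] ptr=2 lookahead=) remaining=[) + ( num ) $]
Step 5: reduce E->T. Stack=[( E] ptr=2 lookahead=) remaining=[) + ( num ) $]
Step 6: shift ). Stack=[( E )] ptr=3 lookahead=+ remaining=[+ ( num ) $]
Step 7: reduce F->( E ). Stack=[F] ptr=3 lookahead=+ remaining=[+ ( num ) $]
Step 8: reduce T->F. Stack=[T] ptr=3 lookahead=+ remaining=[+ ( num ) $]
Step 9: reduce E->T. Stack=[E] ptr=3 lookahead=+ remaining=[+ ( num ) $]

Answer: E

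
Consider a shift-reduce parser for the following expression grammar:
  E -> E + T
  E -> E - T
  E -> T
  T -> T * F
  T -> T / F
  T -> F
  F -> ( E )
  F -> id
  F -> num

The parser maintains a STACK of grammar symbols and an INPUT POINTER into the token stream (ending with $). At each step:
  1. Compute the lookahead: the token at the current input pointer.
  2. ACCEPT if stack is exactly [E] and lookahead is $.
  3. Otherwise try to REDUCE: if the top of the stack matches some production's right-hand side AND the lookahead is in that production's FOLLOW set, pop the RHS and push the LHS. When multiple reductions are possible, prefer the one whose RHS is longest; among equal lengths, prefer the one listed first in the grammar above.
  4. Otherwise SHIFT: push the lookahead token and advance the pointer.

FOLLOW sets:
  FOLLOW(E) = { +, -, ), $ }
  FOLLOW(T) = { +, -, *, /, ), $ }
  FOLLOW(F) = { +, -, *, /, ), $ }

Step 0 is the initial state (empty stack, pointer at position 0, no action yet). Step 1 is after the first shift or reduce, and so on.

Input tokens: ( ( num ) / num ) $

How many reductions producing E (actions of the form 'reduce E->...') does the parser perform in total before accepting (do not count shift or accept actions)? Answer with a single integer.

Answer: 3

Derivation:
Step 1: shift (. Stack=[(] ptr=1 lookahead=( remaining=[( num ) / num ) $]
Step 2: shift (. Stack=[( (] ptr=2 lookahead=num remaining=[num ) / num ) $]
Step 3: shift num. Stack=[( ( num] ptr=3 lookahead=) remaining=[) / num ) $]
Step 4: reduce F->num. Stack=[( ( F] ptr=3 lookahead=) remaining=[) / num ) $]
Step 5: reduce T->F. Stack=[( ( T] ptr=3 lookahead=) remaining=[) / num ) $]
Step 6: reduce E->T. Stack=[( ( E] ptr=3 lookahead=) remaining=[) / num ) $]
Step 7: shift ). Stack=[( ( E )] ptr=4 lookahead=/ remaining=[/ num ) $]
Step 8: reduce F->( E ). Stack=[( F] ptr=4 lookahead=/ remaining=[/ num ) $]
Step 9: reduce T->F. Stack=[( T] ptr=4 lookahead=/ remaining=[/ num ) $]
Step 10: shift /. Stack=[( T /] ptr=5 lookahead=num remaining=[num ) $]
Step 11: shift num. Stack=[( T / num] ptr=6 lookahead=) remaining=[) $]
Step 12: reduce F->num. Stack=[( T / F] ptr=6 lookahead=) remaining=[) $]
Step 13: reduce T->T / F. Stack=[( T] ptr=6 lookahead=) remaining=[) $]
Step 14: reduce E->T. Stack=[( E] ptr=6 lookahead=) remaining=[) $]
Step 15: shift ). Stack=[( E )] ptr=7 lookahead=$ remaining=[$]
Step 16: reduce F->( E ). Stack=[F] ptr=7 lookahead=$ remaining=[$]
Step 17: reduce T->F. Stack=[T] ptr=7 lookahead=$ remaining=[$]
Step 18: reduce E->T. Stack=[E] ptr=7 lookahead=$ remaining=[$]
Step 19: accept. Stack=[E] ptr=7 lookahead=$ remaining=[$]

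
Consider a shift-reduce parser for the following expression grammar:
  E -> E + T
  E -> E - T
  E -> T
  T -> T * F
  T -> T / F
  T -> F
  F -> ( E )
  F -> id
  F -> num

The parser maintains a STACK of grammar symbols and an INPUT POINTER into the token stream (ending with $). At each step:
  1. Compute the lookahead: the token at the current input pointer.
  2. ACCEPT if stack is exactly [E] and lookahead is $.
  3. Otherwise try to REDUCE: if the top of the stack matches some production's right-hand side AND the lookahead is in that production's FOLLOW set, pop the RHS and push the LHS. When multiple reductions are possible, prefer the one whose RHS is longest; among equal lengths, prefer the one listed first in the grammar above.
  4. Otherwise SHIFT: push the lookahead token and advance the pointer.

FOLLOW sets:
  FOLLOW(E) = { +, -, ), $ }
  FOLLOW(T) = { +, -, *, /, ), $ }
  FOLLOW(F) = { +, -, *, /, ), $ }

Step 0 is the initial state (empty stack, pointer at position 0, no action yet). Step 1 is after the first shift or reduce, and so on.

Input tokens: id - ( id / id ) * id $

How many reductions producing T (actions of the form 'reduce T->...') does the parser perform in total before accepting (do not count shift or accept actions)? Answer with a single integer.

Answer: 5

Derivation:
Step 1: shift id. Stack=[id] ptr=1 lookahead=- remaining=[- ( id / id ) * id $]
Step 2: reduce F->id. Stack=[F] ptr=1 lookahead=- remaining=[- ( id / id ) * id $]
Step 3: reduce T->F. Stack=[T] ptr=1 lookahead=- remaining=[- ( id / id ) * id $]
Step 4: reduce E->T. Stack=[E] ptr=1 lookahead=- remaining=[- ( id / id ) * id $]
Step 5: shift -. Stack=[E -] ptr=2 lookahead=( remaining=[( id / id ) * id $]
Step 6: shift (. Stack=[E - (] ptr=3 lookahead=id remaining=[id / id ) * id $]
Step 7: shift id. Stack=[E - ( id] ptr=4 lookahead=/ remaining=[/ id ) * id $]
Step 8: reduce F->id. Stack=[E - ( F] ptr=4 lookahead=/ remaining=[/ id ) * id $]
Step 9: reduce T->F. Stack=[E - ( T] ptr=4 lookahead=/ remaining=[/ id ) * id $]
Step 10: shift /. Stack=[E - ( T /] ptr=5 lookahead=id remaining=[id ) * id $]
Step 11: shift id. Stack=[E - ( T / id] ptr=6 lookahead=) remaining=[) * id $]
Step 12: reduce F->id. Stack=[E - ( T / F] ptr=6 lookahead=) remaining=[) * id $]
Step 13: reduce T->T / F. Stack=[E - ( T] ptr=6 lookahead=) remaining=[) * id $]
Step 14: reduce E->T. Stack=[E - ( E] ptr=6 lookahead=) remaining=[) * id $]
Step 15: shift ). Stack=[E - ( E )] ptr=7 lookahead=* remaining=[* id $]
Step 16: reduce F->( E ). Stack=[E - F] ptr=7 lookahead=* remaining=[* id $]
Step 17: reduce T->F. Stack=[E - T] ptr=7 lookahead=* remaining=[* id $]
Step 18: shift *. Stack=[E - T *] ptr=8 lookahead=id remaining=[id $]
Step 19: shift id. Stack=[E - T * id] ptr=9 lookahead=$ remaining=[$]
Step 20: reduce F->id. Stack=[E - T * F] ptr=9 lookahead=$ remaining=[$]
Step 21: reduce T->T * F. Stack=[E - T] ptr=9 lookahead=$ remaining=[$]
Step 22: reduce E->E - T. Stack=[E] ptr=9 lookahead=$ remaining=[$]
Step 23: accept. Stack=[E] ptr=9 lookahead=$ remaining=[$]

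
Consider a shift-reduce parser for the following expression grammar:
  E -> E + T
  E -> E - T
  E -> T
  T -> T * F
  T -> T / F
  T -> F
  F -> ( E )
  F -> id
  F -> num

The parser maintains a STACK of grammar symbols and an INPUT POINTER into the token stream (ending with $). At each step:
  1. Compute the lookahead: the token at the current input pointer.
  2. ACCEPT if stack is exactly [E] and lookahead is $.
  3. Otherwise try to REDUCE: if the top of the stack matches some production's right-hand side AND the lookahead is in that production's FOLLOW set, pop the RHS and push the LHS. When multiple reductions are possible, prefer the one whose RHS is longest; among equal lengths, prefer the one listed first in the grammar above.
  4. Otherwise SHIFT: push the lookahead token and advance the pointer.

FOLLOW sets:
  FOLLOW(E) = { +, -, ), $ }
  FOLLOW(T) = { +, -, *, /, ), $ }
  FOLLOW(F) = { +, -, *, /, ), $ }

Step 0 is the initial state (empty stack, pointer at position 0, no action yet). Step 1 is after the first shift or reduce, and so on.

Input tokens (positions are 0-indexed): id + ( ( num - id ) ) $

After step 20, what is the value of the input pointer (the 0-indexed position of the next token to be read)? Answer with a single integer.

Answer: 8

Derivation:
Step 1: shift id. Stack=[id] ptr=1 lookahead=+ remaining=[+ ( ( num - id ) ) $]
Step 2: reduce F->id. Stack=[F] ptr=1 lookahead=+ remaining=[+ ( ( num - id ) ) $]
Step 3: reduce T->F. Stack=[T] ptr=1 lookahead=+ remaining=[+ ( ( num - id ) ) $]
Step 4: reduce E->T. Stack=[E] ptr=1 lookahead=+ remaining=[+ ( ( num - id ) ) $]
Step 5: shift +. Stack=[E +] ptr=2 lookahead=( remaining=[( ( num - id ) ) $]
Step 6: shift (. Stack=[E + (] ptr=3 lookahead=( remaining=[( num - id ) ) $]
Step 7: shift (. Stack=[E + ( (] ptr=4 lookahead=num remaining=[num - id ) ) $]
Step 8: shift num. Stack=[E + ( ( num] ptr=5 lookahead=- remaining=[- id ) ) $]
Step 9: reduce F->num. Stack=[E + ( ( F] ptr=5 lookahead=- remaining=[- id ) ) $]
Step 10: reduce T->F. Stack=[E + ( ( T] ptr=5 lookahead=- remaining=[- id ) ) $]
Step 11: reduce E->T. Stack=[E + ( ( E] ptr=5 lookahead=- remaining=[- id ) ) $]
Step 12: shift -. Stack=[E + ( ( E -] ptr=6 lookahead=id remaining=[id ) ) $]
Step 13: shift id. Stack=[E + ( ( E - id] ptr=7 lookahead=) remaining=[) ) $]
Step 14: reduce F->id. Stack=[E + ( ( E - F] ptr=7 lookahead=) remaining=[) ) $]
Step 15: reduce T->F. Stack=[E + ( ( E - T] ptr=7 lookahead=) remaining=[) ) $]
Step 16: reduce E->E - T. Stack=[E + ( ( E] ptr=7 lookahead=) remaining=[) ) $]
Step 17: shift ). Stack=[E + ( ( E )] ptr=8 lookahead=) remaining=[) $]
Step 18: reduce F->( E ). Stack=[E + ( F] ptr=8 lookahead=) remaining=[) $]
Step 19: reduce T->F. Stack=[E + ( T] ptr=8 lookahead=) remaining=[) $]
Step 20: reduce E->T. Stack=[E + ( E] ptr=8 lookahead=) remaining=[) $]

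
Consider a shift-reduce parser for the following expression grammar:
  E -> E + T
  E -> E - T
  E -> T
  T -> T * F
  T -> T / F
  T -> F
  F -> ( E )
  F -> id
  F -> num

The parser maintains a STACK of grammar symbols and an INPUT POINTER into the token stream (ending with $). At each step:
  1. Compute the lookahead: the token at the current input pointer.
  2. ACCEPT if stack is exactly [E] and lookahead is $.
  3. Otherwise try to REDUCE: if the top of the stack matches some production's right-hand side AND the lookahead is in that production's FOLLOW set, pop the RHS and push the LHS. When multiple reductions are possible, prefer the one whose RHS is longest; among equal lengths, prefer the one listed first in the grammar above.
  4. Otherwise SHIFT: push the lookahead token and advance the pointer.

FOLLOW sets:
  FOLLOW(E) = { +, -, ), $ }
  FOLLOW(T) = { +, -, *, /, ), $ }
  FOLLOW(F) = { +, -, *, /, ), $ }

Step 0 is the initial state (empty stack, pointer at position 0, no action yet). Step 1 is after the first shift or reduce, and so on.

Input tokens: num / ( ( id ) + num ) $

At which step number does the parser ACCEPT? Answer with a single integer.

Step 1: shift num. Stack=[num] ptr=1 lookahead=/ remaining=[/ ( ( id ) + num ) $]
Step 2: reduce F->num. Stack=[F] ptr=1 lookahead=/ remaining=[/ ( ( id ) + num ) $]
Step 3: reduce T->F. Stack=[T] ptr=1 lookahead=/ remaining=[/ ( ( id ) + num ) $]
Step 4: shift /. Stack=[T /] ptr=2 lookahead=( remaining=[( ( id ) + num ) $]
Step 5: shift (. Stack=[T / (] ptr=3 lookahead=( remaining=[( id ) + num ) $]
Step 6: shift (. Stack=[T / ( (] ptr=4 lookahead=id remaining=[id ) + num ) $]
Step 7: shift id. Stack=[T / ( ( id] ptr=5 lookahead=) remaining=[) + num ) $]
Step 8: reduce F->id. Stack=[T / ( ( F] ptr=5 lookahead=) remaining=[) + num ) $]
Step 9: reduce T->F. Stack=[T / ( ( T] ptr=5 lookahead=) remaining=[) + num ) $]
Step 10: reduce E->T. Stack=[T / ( ( E] ptr=5 lookahead=) remaining=[) + num ) $]
Step 11: shift ). Stack=[T / ( ( E )] ptr=6 lookahead=+ remaining=[+ num ) $]
Step 12: reduce F->( E ). Stack=[T / ( F] ptr=6 lookahead=+ remaining=[+ num ) $]
Step 13: reduce T->F. Stack=[T / ( T] ptr=6 lookahead=+ remaining=[+ num ) $]
Step 14: reduce E->T. Stack=[T / ( E] ptr=6 lookahead=+ remaining=[+ num ) $]
Step 15: shift +. Stack=[T / ( E +] ptr=7 lookahead=num remaining=[num ) $]
Step 16: shift num. Stack=[T / ( E + num] ptr=8 lookahead=) remaining=[) $]
Step 17: reduce F->num. Stack=[T / ( E + F] ptr=8 lookahead=) remaining=[) $]
Step 18: reduce T->F. Stack=[T / ( E + T] ptr=8 lookahead=) remaining=[) $]
Step 19: reduce E->E + T. Stack=[T / ( E] ptr=8 lookahead=) remaining=[) $]
Step 20: shift ). Stack=[T / ( E )] ptr=9 lookahead=$ remaining=[$]
Step 21: reduce F->( E ). Stack=[T / F] ptr=9 lookahead=$ remaining=[$]
Step 22: reduce T->T / F. Stack=[T] ptr=9 lookahead=$ remaining=[$]
Step 23: reduce E->T. Stack=[E] ptr=9 lookahead=$ remaining=[$]
Step 24: accept. Stack=[E] ptr=9 lookahead=$ remaining=[$]

Answer: 24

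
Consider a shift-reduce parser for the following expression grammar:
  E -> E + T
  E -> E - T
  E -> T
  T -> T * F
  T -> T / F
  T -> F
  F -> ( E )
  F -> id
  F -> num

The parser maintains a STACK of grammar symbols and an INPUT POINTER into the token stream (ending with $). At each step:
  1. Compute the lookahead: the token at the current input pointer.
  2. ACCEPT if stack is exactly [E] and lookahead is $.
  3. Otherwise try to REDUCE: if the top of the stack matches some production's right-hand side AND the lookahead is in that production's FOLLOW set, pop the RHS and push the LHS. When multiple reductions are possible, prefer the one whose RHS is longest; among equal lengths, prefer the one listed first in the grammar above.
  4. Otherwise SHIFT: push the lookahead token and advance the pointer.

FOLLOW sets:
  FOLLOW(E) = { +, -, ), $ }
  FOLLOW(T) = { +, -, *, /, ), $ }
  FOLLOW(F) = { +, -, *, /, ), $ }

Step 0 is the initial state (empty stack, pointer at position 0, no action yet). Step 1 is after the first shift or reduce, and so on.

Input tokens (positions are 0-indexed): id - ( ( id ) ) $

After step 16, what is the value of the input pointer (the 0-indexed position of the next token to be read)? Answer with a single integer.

Step 1: shift id. Stack=[id] ptr=1 lookahead=- remaining=[- ( ( id ) ) $]
Step 2: reduce F->id. Stack=[F] ptr=1 lookahead=- remaining=[- ( ( id ) ) $]
Step 3: reduce T->F. Stack=[T] ptr=1 lookahead=- remaining=[- ( ( id ) ) $]
Step 4: reduce E->T. Stack=[E] ptr=1 lookahead=- remaining=[- ( ( id ) ) $]
Step 5: shift -. Stack=[E -] ptr=2 lookahead=( remaining=[( ( id ) ) $]
Step 6: shift (. Stack=[E - (] ptr=3 lookahead=( remaining=[( id ) ) $]
Step 7: shift (. Stack=[E - ( (] ptr=4 lookahead=id remaining=[id ) ) $]
Step 8: shift id. Stack=[E - ( ( id] ptr=5 lookahead=) remaining=[) ) $]
Step 9: reduce F->id. Stack=[E - ( ( F] ptr=5 lookahead=) remaining=[) ) $]
Step 10: reduce T->F. Stack=[E - ( ( T] ptr=5 lookahead=) remaining=[) ) $]
Step 11: reduce E->T. Stack=[E - ( ( E] ptr=5 lookahead=) remaining=[) ) $]
Step 12: shift ). Stack=[E - ( ( E )] ptr=6 lookahead=) remaining=[) $]
Step 13: reduce F->( E ). Stack=[E - ( F] ptr=6 lookahead=) remaining=[) $]
Step 14: reduce T->F. Stack=[E - ( T] ptr=6 lookahead=) remaining=[) $]
Step 15: reduce E->T. Stack=[E - ( E] ptr=6 lookahead=) remaining=[) $]
Step 16: shift ). Stack=[E - ( E )] ptr=7 lookahead=$ remaining=[$]

Answer: 7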